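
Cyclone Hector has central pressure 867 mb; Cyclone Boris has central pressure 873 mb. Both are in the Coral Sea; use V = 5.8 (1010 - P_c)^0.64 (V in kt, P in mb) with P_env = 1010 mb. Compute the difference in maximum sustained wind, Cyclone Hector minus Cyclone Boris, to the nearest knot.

4 kt

Cyclone Hector: ΔP = 143; V ≈ 5.8 × 143^0.64 ≈ 138.95 kt.
Cyclone Boris: ΔP = 137; V ≈ 5.8 × 137^0.64 ≈ 135.19 kt.
Difference ≈ 138.95 − 135.19 = 3.76 → 4 kt.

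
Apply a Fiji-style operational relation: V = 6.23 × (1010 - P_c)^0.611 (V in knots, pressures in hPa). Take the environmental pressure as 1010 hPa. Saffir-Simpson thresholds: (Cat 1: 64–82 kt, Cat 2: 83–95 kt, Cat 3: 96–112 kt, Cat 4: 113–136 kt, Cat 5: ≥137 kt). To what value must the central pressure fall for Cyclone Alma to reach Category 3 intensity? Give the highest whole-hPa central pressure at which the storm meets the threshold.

Category 3 begins at V = 96 kt.
Required ΔP = (96/6.23)^(1/0.611) = 15.409^1.637 ≈ 87.90 hPa.
P_c ≤ 1010 − 87.90 = 922.10, so the highest integer P_c is 922 hPa.

922 hPa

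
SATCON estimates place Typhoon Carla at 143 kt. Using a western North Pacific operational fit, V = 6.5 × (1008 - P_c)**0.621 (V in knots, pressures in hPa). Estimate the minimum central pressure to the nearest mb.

863 mb

ΔP = (V / 6.5)^(1/0.621) = (143/6.5)^1.610.
143/6.5 = 22.000; 22.000^1.610 ≈ 145.11 mb.
P_c = 1008 − 145.11 = 862.89 ≈ 863 mb.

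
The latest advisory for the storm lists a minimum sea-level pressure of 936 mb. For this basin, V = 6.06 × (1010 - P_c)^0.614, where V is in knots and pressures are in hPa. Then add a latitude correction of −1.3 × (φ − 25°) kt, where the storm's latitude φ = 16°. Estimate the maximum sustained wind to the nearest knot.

ΔP = 1010 − 936 = 74 mb.
74^0.614 ≈ 14.051.
V ≈ 6.06 × 14.051 ≈ 85.1 kt.
Latitude correction: −1.3 × (16 − 25) = 11.7 kt.
Corrected V ≈ 96.8 kt → 97 kt.

97 kt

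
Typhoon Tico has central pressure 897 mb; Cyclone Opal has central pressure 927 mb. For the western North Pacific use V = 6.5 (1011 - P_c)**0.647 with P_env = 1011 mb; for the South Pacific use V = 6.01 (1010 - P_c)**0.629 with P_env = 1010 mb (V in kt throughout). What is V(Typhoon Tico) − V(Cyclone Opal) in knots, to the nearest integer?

42 kt

Typhoon Tico: ΔP = 114; V ≈ 6.5 × 114^0.647 ≈ 139.23 kt.
Cyclone Opal: ΔP = 83; V ≈ 6.01 × 83^0.629 ≈ 96.82 kt.
Difference ≈ 139.23 − 96.82 = 42.41 → 42 kt.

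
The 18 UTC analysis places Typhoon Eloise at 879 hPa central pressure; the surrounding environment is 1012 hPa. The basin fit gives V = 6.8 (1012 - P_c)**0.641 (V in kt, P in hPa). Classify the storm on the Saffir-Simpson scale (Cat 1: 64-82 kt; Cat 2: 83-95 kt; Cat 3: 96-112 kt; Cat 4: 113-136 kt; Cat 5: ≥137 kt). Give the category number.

ΔP = 1012 − 879 = 133 hPa.
V ≈ 6.8 × 133^0.641 = 6.8 × 22.98 ≈ 156 kt.
156 kt falls in the Category 5 band.

5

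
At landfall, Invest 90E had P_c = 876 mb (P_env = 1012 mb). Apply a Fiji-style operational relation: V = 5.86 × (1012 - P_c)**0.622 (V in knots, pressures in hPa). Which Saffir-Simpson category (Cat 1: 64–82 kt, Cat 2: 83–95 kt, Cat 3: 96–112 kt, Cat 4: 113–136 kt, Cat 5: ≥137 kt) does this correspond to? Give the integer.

4

ΔP = 1012 − 876 = 136 mb.
V ≈ 5.86 × 136^0.622 = 5.86 × 21.24 ≈ 124 kt.
124 kt falls in the Category 4 band.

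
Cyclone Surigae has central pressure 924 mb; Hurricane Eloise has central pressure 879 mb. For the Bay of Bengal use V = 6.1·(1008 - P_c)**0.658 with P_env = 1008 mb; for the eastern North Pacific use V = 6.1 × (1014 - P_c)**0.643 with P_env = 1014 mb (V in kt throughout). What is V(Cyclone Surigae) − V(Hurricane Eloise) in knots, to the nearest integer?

-30 kt

Cyclone Surigae: ΔP = 84; V ≈ 6.1 × 84^0.658 ≈ 112.59 kt.
Hurricane Eloise: ΔP = 135; V ≈ 6.1 × 135^0.643 ≈ 142.93 kt.
Difference ≈ 112.59 − 142.93 = -30.34 → -30 kt.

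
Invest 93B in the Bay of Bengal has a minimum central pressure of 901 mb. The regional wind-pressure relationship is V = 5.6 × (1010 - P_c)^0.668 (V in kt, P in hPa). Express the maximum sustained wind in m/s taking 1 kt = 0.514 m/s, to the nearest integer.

ΔP = 1010 − 901 = 109 mb.
V ≈ 5.6 × 109^0.668 = 5.6 × 22.962 ≈ 128.585 kt.
128.585 × 0.514 ≈ 66.09 m/s → 66 m/s.

66 m/s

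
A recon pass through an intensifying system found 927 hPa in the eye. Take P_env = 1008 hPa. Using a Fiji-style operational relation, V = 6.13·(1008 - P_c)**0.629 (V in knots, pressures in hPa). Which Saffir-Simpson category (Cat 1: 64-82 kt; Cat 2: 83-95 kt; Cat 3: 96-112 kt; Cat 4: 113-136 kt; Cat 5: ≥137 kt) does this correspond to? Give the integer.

ΔP = 1008 − 927 = 81 hPa.
V ≈ 6.13 × 81^0.629 = 6.13 × 15.86 ≈ 97 kt.
97 kt falls in the Category 3 band.

3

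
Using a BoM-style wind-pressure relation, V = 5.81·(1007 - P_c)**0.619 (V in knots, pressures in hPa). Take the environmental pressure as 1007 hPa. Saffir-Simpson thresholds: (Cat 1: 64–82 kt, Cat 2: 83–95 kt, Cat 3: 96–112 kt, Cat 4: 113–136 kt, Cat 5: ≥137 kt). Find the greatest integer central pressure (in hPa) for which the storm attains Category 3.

Category 3 begins at V = 96 kt.
Required ΔP = (96/5.81)^(1/0.619) = 16.523^1.616 ≈ 92.86 hPa.
P_c ≤ 1007 − 92.86 = 914.14, so the highest integer P_c is 914 hPa.

914 hPa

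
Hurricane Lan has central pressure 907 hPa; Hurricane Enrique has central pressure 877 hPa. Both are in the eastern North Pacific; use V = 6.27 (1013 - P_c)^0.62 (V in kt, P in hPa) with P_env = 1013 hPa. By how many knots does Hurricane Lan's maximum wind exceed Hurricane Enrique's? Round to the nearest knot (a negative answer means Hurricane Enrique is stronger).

Hurricane Lan: ΔP = 106; V ≈ 6.27 × 106^0.62 ≈ 112.97 kt.
Hurricane Enrique: ΔP = 136; V ≈ 6.27 × 136^0.62 ≈ 131.84 kt.
Difference ≈ 112.97 − 131.84 = -18.87 → -19 kt.

-19 kt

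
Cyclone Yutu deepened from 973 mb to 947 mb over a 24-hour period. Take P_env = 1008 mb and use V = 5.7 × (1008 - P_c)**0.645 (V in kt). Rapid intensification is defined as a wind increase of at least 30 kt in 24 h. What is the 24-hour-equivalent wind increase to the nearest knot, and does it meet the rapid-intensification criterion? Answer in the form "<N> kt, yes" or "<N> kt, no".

24 kt, no

V₁: ΔP = 35, V ≈ 5.7 × 35^0.645 ≈ 56.47 kt.
V₂: ΔP = 61, V ≈ 5.7 × 61^0.645 ≈ 80.80 kt.
ΔV over 24 h = 24.33 kt → 24 h equivalent = 24.33 × 24/24 ≈ 24.33 kt.
24 kt < 30 kt ⇒ not rapid intensification.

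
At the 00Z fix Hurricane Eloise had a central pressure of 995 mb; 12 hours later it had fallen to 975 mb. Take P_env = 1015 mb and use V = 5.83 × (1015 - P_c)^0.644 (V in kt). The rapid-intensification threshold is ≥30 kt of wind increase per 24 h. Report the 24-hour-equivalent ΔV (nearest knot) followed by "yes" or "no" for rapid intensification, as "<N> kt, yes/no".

V₁: ΔP = 20, V ≈ 5.83 × 20^0.644 ≈ 40.14 kt.
V₂: ΔP = 40, V ≈ 5.83 × 40^0.644 ≈ 62.72 kt.
ΔV over 12 h = 22.58 kt → 24 h equivalent = 22.58 × 24/12 ≈ 45.16 kt.
45 kt ≥ 30 kt ⇒ rapid intensification.

45 kt, yes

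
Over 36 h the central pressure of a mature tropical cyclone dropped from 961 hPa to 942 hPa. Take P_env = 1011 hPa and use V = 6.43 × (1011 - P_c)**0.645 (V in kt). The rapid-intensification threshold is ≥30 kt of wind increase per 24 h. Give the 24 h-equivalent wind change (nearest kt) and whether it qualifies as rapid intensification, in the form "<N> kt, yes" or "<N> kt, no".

V₁: ΔP = 50, V ≈ 6.43 × 50^0.645 ≈ 80.18 kt.
V₂: ΔP = 69, V ≈ 6.43 × 69^0.645 ≈ 98.69 kt.
ΔV over 36 h = 18.51 kt → 24 h equivalent = 18.51 × 24/36 ≈ 12.34 kt.
12 kt < 30 kt ⇒ not rapid intensification.

12 kt, no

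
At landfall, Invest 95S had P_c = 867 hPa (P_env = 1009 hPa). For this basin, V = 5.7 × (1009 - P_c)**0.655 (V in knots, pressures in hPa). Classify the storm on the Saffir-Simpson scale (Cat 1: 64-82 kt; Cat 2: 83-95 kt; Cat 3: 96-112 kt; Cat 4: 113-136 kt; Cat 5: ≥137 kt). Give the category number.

5

ΔP = 1009 − 867 = 142 hPa.
V ≈ 5.7 × 142^0.655 = 5.7 × 25.69 ≈ 146 kt.
146 kt falls in the Category 5 band.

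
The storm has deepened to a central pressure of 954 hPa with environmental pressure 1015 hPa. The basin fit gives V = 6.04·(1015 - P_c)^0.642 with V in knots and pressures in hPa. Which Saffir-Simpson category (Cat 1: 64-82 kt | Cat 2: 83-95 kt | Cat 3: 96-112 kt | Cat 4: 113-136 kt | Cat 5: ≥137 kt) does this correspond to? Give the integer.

2

ΔP = 1015 − 954 = 61 hPa.
V ≈ 6.04 × 61^0.642 = 6.04 × 14.00 ≈ 85 kt.
85 kt falls in the Category 2 band.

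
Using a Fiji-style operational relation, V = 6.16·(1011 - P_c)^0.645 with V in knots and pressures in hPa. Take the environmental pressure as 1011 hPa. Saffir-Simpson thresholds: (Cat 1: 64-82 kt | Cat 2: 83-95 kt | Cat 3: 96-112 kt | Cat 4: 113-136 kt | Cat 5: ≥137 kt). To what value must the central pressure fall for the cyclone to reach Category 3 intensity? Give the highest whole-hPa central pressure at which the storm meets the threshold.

Category 3 begins at V = 96 kt.
Required ΔP = (96/6.16)^(1/0.645) = 15.584^1.550 ≈ 70.65 hPa.
P_c ≤ 1011 − 70.65 = 940.35, so the highest integer P_c is 940 hPa.

940 hPa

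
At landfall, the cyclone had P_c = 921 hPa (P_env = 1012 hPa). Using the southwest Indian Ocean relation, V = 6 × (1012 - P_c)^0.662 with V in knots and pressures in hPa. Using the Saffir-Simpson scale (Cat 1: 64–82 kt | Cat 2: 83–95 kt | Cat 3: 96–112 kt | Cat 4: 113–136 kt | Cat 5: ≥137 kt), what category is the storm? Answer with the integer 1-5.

ΔP = 1012 − 921 = 91 hPa.
V ≈ 6 × 91^0.662 = 6 × 19.81 ≈ 119 kt.
119 kt falls in the Category 4 band.

4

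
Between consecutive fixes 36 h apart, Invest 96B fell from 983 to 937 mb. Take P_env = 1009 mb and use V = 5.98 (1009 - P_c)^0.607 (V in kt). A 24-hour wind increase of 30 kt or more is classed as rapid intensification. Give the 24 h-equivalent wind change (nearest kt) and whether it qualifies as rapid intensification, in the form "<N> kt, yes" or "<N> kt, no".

25 kt, no

V₁: ΔP = 26, V ≈ 5.98 × 26^0.607 ≈ 43.21 kt.
V₂: ΔP = 72, V ≈ 5.98 × 72^0.607 ≈ 80.19 kt.
ΔV over 36 h = 36.98 kt → 24 h equivalent = 36.98 × 24/36 ≈ 24.65 kt.
25 kt < 30 kt ⇒ not rapid intensification.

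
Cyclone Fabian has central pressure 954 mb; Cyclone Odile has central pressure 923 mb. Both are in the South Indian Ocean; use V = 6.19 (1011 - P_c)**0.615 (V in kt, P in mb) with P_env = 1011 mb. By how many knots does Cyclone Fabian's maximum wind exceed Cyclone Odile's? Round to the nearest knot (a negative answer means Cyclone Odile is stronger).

-23 kt

Cyclone Fabian: ΔP = 57; V ≈ 6.19 × 57^0.615 ≈ 74.40 kt.
Cyclone Odile: ΔP = 88; V ≈ 6.19 × 88^0.615 ≈ 97.17 kt.
Difference ≈ 74.40 − 97.17 = -22.77 → -23 kt.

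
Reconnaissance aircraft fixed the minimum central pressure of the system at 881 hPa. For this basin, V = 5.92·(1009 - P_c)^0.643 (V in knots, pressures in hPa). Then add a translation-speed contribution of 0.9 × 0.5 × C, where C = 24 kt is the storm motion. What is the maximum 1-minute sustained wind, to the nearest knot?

145 kt

ΔP = 1009 − 881 = 128 hPa.
128^0.643 ≈ 22.643.
V ≈ 5.92 × 22.643 ≈ 134.0 kt.
Translation term: 0.9 × 0.5 × 24 = 10.8 kt.
Corrected V ≈ 144.8 kt → 145 kt.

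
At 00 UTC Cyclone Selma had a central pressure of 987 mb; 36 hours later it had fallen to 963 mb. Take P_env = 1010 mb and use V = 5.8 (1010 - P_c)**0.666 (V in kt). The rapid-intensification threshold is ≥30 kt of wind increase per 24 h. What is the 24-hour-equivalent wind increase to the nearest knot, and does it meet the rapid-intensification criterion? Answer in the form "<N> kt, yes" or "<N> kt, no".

V₁: ΔP = 23, V ≈ 5.8 × 23^0.666 ≈ 46.81 kt.
V₂: ΔP = 47, V ≈ 5.8 × 47^0.666 ≈ 75.34 kt.
ΔV over 36 h = 28.53 kt → 24 h equivalent = 28.53 × 24/36 ≈ 19.02 kt.
19 kt < 30 kt ⇒ not rapid intensification.

19 kt, no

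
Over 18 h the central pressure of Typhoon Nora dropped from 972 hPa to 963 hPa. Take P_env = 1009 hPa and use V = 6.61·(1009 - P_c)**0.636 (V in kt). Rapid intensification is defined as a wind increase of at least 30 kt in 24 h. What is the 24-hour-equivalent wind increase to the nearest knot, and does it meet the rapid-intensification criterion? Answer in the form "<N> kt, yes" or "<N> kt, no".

13 kt, no

V₁: ΔP = 37, V ≈ 6.61 × 37^0.636 ≈ 65.70 kt.
V₂: ΔP = 46, V ≈ 6.61 × 46^0.636 ≈ 75.46 kt.
ΔV over 18 h = 9.76 kt → 24 h equivalent = 9.76 × 24/18 ≈ 13.01 kt.
13 kt < 30 kt ⇒ not rapid intensification.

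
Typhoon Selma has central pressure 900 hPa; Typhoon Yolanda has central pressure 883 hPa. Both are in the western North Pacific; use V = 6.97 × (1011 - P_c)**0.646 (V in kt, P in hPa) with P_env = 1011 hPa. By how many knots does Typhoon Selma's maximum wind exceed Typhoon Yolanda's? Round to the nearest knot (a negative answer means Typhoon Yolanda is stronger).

-14 kt

Typhoon Selma: ΔP = 111; V ≈ 6.97 × 111^0.646 ≈ 146.05 kt.
Typhoon Yolanda: ΔP = 128; V ≈ 6.97 × 128^0.646 ≈ 160.14 kt.
Difference ≈ 146.05 − 160.14 = -14.09 → -14 kt.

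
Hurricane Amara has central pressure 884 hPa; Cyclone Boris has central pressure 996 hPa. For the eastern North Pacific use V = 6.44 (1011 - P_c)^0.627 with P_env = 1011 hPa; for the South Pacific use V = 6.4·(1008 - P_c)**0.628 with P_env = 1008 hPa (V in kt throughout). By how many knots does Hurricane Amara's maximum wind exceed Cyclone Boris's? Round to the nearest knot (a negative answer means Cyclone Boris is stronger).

104 kt

Hurricane Amara: ΔP = 127; V ≈ 6.44 × 127^0.627 ≈ 134.27 kt.
Cyclone Boris: ΔP = 12; V ≈ 6.4 × 12^0.628 ≈ 30.47 kt.
Difference ≈ 134.27 − 30.47 = 103.80 → 104 kt.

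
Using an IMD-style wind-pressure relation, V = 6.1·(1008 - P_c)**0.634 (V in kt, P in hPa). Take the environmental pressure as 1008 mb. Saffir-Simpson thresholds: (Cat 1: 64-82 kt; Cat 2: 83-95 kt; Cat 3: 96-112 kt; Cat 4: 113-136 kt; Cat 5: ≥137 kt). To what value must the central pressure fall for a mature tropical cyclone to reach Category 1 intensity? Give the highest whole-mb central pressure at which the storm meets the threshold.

967 mb

Category 1 begins at V = 64 kt.
Required ΔP = (64/6.1)^(1/0.634) = 10.492^1.577 ≈ 40.75 mb.
P_c ≤ 1008 − 40.75 = 967.25, so the highest integer P_c is 967 mb.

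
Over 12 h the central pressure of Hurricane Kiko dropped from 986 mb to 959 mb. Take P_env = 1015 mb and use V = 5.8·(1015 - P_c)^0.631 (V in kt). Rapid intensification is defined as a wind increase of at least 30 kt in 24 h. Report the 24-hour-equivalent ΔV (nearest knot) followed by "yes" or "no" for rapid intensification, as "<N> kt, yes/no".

V₁: ΔP = 29, V ≈ 5.8 × 29^0.631 ≈ 48.55 kt.
V₂: ΔP = 56, V ≈ 5.8 × 56^0.631 ≈ 73.54 kt.
ΔV over 12 h = 24.99 kt → 24 h equivalent = 24.99 × 24/12 ≈ 49.98 kt.
50 kt ≥ 30 kt ⇒ rapid intensification.

50 kt, yes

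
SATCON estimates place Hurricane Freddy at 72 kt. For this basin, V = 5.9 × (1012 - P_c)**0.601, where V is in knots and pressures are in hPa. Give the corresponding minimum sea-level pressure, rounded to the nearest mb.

ΔP = (V / 5.9)^(1/0.601) = (72/5.9)^1.664.
72/5.9 = 12.203; 12.203^1.664 ≈ 64.24 mb.
P_c = 1012 − 64.24 = 947.76 ≈ 948 mb.

948 mb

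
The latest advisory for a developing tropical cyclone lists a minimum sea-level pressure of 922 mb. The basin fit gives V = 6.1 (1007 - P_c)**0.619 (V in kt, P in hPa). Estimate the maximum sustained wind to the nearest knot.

ΔP = 1007 − 922 = 85 mb.
85^0.619 ≈ 15.643.
V ≈ 6.1 × 15.643 ≈ 95.4 kt.

95 kt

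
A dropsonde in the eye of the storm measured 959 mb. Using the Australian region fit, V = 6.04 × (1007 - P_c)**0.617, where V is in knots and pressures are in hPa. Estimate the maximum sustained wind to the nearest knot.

ΔP = 1007 − 959 = 48 mb.
48^0.617 ≈ 10.897.
V ≈ 6.04 × 10.897 ≈ 65.8 kt.

66 kt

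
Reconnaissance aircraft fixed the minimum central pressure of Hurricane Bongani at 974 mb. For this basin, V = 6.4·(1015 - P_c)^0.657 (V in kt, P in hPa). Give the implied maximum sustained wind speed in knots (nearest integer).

73 kt

ΔP = 1015 − 974 = 41 mb.
41^0.657 ≈ 11.471.
V ≈ 6.4 × 11.471 ≈ 73.4 kt.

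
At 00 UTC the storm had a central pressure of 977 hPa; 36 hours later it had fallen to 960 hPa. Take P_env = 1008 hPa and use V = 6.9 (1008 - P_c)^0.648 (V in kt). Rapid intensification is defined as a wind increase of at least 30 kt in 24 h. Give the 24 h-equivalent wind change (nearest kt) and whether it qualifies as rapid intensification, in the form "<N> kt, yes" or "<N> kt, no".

14 kt, no

V₁: ΔP = 31, V ≈ 6.9 × 31^0.648 ≈ 63.86 kt.
V₂: ΔP = 48, V ≈ 6.9 × 48^0.648 ≈ 84.78 kt.
ΔV over 36 h = 20.92 kt → 24 h equivalent = 20.92 × 24/36 ≈ 13.95 kt.
14 kt < 30 kt ⇒ not rapid intensification.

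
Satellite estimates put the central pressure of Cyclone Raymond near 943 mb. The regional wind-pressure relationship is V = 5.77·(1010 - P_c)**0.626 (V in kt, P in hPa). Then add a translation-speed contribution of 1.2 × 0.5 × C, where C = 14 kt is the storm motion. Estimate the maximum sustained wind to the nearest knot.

ΔP = 1010 − 943 = 67 mb.
67^0.626 ≈ 13.903.
V ≈ 5.77 × 13.903 ≈ 80.2 kt.
Translation term: 1.2 × 0.5 × 14 = 8.4 kt.
Corrected V ≈ 88.6 kt → 89 kt.

89 kt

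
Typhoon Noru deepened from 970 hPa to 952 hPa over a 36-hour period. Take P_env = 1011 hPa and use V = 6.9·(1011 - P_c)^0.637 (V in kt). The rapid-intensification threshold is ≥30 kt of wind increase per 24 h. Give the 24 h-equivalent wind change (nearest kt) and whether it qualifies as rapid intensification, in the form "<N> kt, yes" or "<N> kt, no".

13 kt, no

V₁: ΔP = 41, V ≈ 6.9 × 41^0.637 ≈ 73.48 kt.
V₂: ΔP = 59, V ≈ 6.9 × 59^0.637 ≈ 92.66 kt.
ΔV over 36 h = 19.18 kt → 24 h equivalent = 19.18 × 24/36 ≈ 12.79 kt.
13 kt < 30 kt ⇒ not rapid intensification.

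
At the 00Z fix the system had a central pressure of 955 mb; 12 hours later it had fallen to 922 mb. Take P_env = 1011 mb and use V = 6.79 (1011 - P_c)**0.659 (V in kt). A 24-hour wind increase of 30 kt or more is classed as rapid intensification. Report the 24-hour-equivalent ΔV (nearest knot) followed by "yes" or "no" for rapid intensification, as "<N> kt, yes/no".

V₁: ΔP = 56, V ≈ 6.79 × 56^0.659 ≈ 96.37 kt.
V₂: ΔP = 89, V ≈ 6.79 × 89^0.659 ≈ 130.77 kt.
ΔV over 12 h = 34.40 kt → 24 h equivalent = 34.40 × 24/12 ≈ 68.80 kt.
69 kt ≥ 30 kt ⇒ rapid intensification.

69 kt, yes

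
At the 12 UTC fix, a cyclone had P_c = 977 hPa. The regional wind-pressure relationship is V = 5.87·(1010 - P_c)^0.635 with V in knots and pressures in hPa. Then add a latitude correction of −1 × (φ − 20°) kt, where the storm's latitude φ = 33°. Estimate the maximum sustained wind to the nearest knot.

41 kt

ΔP = 1010 − 977 = 33 hPa.
33^0.635 ≈ 9.210.
V ≈ 5.87 × 9.210 ≈ 54.1 kt.
Latitude correction: −1 × (33 − 20) = -13 kt.
Corrected V ≈ 41.1 kt → 41 kt.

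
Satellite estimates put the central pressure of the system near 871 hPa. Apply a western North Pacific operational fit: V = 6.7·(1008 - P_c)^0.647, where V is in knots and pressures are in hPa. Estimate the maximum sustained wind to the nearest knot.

162 kt

ΔP = 1008 − 871 = 137 hPa.
137^0.647 ≈ 24.124.
V ≈ 6.7 × 24.124 ≈ 161.6 kt.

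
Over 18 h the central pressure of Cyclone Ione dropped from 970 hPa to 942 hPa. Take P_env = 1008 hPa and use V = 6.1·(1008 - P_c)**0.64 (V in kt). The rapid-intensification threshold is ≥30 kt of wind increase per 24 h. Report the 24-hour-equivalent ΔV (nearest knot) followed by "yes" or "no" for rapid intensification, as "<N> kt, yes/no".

35 kt, yes

V₁: ΔP = 38, V ≈ 6.1 × 38^0.64 ≈ 62.57 kt.
V₂: ΔP = 66, V ≈ 6.1 × 66^0.64 ≈ 89.09 kt.
ΔV over 18 h = 26.52 kt → 24 h equivalent = 26.52 × 24/18 ≈ 35.36 kt.
35 kt ≥ 30 kt ⇒ rapid intensification.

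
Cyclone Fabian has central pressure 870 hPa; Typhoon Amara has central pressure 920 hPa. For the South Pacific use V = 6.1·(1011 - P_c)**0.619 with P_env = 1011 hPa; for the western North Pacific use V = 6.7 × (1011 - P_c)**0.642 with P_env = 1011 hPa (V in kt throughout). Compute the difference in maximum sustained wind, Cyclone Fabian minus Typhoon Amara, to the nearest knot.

Cyclone Fabian: ΔP = 141; V ≈ 6.1 × 141^0.619 ≈ 130.53 kt.
Typhoon Amara: ΔP = 91; V ≈ 6.7 × 91^0.642 ≈ 121.28 kt.
Difference ≈ 130.53 − 121.28 = 9.25 → 9 kt.

9 kt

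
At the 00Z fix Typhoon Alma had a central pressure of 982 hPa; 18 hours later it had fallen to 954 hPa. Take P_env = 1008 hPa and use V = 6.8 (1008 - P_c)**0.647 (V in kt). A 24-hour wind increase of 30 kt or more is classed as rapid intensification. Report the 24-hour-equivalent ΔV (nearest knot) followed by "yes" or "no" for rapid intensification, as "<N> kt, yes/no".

V₁: ΔP = 26, V ≈ 6.8 × 26^0.647 ≈ 55.98 kt.
V₂: ΔP = 54, V ≈ 6.8 × 54^0.647 ≈ 89.82 kt.
ΔV over 18 h = 33.84 kt → 24 h equivalent = 33.84 × 24/18 ≈ 45.12 kt.
45 kt ≥ 30 kt ⇒ rapid intensification.

45 kt, yes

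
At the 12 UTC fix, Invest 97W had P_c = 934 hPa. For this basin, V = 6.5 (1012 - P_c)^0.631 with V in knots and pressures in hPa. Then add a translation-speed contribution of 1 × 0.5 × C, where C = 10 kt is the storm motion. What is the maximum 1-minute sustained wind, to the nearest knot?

ΔP = 1012 − 934 = 78 hPa.
78^0.631 ≈ 15.628.
V ≈ 6.5 × 15.628 ≈ 101.6 kt.
Translation term: 1 × 0.5 × 10 = 5 kt.
Corrected V ≈ 106.6 kt → 107 kt.

107 kt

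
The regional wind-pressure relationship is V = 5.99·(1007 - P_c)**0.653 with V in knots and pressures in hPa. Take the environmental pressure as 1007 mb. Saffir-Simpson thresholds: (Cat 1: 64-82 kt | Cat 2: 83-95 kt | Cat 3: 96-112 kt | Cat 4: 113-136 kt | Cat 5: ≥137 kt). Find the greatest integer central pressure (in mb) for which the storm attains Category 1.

969 mb

Category 1 begins at V = 64 kt.
Required ΔP = (64/5.99)^(1/0.653) = 10.684^1.531 ≈ 37.62 mb.
P_c ≤ 1007 − 37.62 = 969.38, so the highest integer P_c is 969 mb.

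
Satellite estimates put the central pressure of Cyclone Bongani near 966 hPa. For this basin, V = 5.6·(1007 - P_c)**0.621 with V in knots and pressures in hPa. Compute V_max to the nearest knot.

56 kt

ΔP = 1007 − 966 = 41 hPa.
41^0.621 ≈ 10.035.
V ≈ 5.6 × 10.035 ≈ 56.2 kt.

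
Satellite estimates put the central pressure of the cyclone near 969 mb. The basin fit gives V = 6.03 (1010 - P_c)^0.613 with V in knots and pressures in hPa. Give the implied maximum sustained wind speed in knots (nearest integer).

ΔP = 1010 − 969 = 41 mb.
41^0.613 ≈ 9.742.
V ≈ 6.03 × 9.742 ≈ 58.7 kt.

59 kt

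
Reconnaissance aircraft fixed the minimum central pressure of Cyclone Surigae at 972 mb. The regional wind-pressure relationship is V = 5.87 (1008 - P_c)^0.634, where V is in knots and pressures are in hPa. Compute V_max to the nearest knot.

57 kt

ΔP = 1008 − 972 = 36 mb.
36^0.634 ≈ 9.698.
V ≈ 5.87 × 9.698 ≈ 56.9 kt.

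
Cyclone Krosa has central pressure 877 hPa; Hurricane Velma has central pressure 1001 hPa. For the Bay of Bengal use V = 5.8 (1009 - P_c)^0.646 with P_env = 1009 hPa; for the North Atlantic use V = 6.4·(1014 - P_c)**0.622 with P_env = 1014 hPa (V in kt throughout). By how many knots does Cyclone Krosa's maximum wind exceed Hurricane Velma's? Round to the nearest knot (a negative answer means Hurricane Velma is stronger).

104 kt

Cyclone Krosa: ΔP = 132; V ≈ 5.8 × 132^0.646 ≈ 135.93 kt.
Hurricane Velma: ΔP = 13; V ≈ 6.4 × 13^0.622 ≈ 31.55 kt.
Difference ≈ 135.93 − 31.55 = 104.38 → 104 kt.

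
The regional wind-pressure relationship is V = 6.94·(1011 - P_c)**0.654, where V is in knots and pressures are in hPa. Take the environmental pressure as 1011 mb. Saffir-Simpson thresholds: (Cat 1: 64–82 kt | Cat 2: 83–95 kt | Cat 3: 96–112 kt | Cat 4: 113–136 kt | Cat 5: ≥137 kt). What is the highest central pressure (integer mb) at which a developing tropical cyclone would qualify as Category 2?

Category 2 begins at V = 83 kt.
Required ΔP = (83/6.94)^(1/0.654) = 11.960^1.529 ≈ 44.45 mb.
P_c ≤ 1011 − 44.45 = 966.55, so the highest integer P_c is 966 mb.

966 mb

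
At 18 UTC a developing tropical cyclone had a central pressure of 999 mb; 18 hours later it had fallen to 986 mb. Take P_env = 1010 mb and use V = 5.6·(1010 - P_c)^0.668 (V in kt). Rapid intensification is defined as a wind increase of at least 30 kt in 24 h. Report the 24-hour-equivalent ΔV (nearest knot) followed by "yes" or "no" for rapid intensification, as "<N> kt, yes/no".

V₁: ΔP = 11, V ≈ 5.6 × 11^0.668 ≈ 27.79 kt.
V₂: ΔP = 24, V ≈ 5.6 × 24^0.668 ≈ 46.79 kt.
ΔV over 18 h = 19.00 kt → 24 h equivalent = 19.00 × 24/18 ≈ 25.33 kt.
25 kt < 30 kt ⇒ not rapid intensification.

25 kt, no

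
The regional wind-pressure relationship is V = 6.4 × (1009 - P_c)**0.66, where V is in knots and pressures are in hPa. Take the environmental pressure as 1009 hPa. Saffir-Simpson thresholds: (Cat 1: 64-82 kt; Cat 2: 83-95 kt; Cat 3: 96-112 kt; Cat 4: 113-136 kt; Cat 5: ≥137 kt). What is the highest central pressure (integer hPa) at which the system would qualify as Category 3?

Category 3 begins at V = 96 kt.
Required ΔP = (96/6.4)^(1/0.66) = 15.000^1.515 ≈ 60.53 hPa.
P_c ≤ 1009 − 60.53 = 948.47, so the highest integer P_c is 948 hPa.

948 hPa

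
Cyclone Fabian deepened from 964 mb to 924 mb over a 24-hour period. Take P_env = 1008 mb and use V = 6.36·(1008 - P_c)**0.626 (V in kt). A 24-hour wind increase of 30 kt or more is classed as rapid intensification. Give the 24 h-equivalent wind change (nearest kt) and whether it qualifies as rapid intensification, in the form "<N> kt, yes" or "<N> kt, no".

V₁: ΔP = 44, V ≈ 6.36 × 44^0.626 ≈ 67.96 kt.
V₂: ΔP = 84, V ≈ 6.36 × 84^0.626 ≈ 101.87 kt.
ΔV over 24 h = 33.91 kt → 24 h equivalent = 33.91 × 24/24 ≈ 33.91 kt.
34 kt ≥ 30 kt ⇒ rapid intensification.

34 kt, yes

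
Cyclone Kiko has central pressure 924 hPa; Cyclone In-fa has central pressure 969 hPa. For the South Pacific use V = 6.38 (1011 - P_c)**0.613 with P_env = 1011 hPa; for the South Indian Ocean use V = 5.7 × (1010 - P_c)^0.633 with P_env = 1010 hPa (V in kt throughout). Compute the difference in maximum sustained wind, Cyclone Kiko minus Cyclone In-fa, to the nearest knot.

Cyclone Kiko: ΔP = 87; V ≈ 6.38 × 87^0.613 ≈ 98.57 kt.
Cyclone In-fa: ΔP = 41; V ≈ 5.7 × 41^0.633 ≈ 59.81 kt.
Difference ≈ 98.57 − 59.81 = 38.76 → 39 kt.

39 kt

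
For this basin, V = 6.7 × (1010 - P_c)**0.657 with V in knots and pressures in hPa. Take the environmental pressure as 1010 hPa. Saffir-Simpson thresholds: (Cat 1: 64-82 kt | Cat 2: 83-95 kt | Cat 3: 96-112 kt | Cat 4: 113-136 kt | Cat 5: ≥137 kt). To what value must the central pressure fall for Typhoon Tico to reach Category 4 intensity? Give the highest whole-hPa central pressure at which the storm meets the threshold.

Category 4 begins at V = 113 kt.
Required ΔP = (113/6.7)^(1/0.657) = 16.866^1.522 ≈ 73.72 hPa.
P_c ≤ 1010 − 73.72 = 936.28, so the highest integer P_c is 936 hPa.

936 hPa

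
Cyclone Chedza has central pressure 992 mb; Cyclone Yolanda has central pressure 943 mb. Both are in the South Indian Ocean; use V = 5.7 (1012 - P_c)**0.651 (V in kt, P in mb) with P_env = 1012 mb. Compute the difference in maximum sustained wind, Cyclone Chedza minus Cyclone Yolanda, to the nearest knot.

-50 kt

Cyclone Chedza: ΔP = 20; V ≈ 5.7 × 20^0.651 ≈ 40.07 kt.
Cyclone Yolanda: ΔP = 69; V ≈ 5.7 × 69^0.651 ≈ 89.74 kt.
Difference ≈ 40.07 − 89.74 = -49.67 → -50 kt.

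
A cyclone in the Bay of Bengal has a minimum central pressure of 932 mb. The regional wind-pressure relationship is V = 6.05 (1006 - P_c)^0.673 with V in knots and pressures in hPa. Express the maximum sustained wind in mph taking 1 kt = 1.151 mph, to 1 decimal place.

ΔP = 1006 − 932 = 74 mb.
V ≈ 6.05 × 74^0.673 = 6.05 × 18.113 ≈ 109.584 kt.
109.584 × 1.151 ≈ 126.13 mph → 126.1 mph.

126.1 mph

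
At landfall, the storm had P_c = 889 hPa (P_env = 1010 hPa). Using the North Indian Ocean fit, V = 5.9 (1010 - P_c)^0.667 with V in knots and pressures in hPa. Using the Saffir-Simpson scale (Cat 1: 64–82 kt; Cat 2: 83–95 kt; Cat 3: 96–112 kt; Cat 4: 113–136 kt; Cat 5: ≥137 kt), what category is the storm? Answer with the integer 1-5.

ΔP = 1010 − 889 = 121 hPa.
V ≈ 5.9 × 121^0.667 = 5.9 × 24.50 ≈ 145 kt.
145 kt falls in the Category 5 band.

5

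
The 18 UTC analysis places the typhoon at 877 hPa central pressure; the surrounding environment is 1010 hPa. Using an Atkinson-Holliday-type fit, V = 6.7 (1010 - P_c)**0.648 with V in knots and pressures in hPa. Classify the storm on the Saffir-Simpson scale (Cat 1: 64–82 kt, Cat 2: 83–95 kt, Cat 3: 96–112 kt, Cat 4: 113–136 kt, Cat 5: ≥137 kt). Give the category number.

ΔP = 1010 − 877 = 133 hPa.
V ≈ 6.7 × 133^0.648 = 6.7 × 23.78 ≈ 159 kt.
159 kt falls in the Category 5 band.

5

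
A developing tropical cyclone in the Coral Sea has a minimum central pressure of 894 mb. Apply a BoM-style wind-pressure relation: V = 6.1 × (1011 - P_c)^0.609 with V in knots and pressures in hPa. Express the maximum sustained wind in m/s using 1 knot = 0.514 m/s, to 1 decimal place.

ΔP = 1011 − 894 = 117 mb.
V ≈ 6.1 × 117^0.609 = 6.1 × 18.177 ≈ 110.880 kt.
110.880 × 0.514 ≈ 56.99 m/s → 57.0 m/s.

57.0 m/s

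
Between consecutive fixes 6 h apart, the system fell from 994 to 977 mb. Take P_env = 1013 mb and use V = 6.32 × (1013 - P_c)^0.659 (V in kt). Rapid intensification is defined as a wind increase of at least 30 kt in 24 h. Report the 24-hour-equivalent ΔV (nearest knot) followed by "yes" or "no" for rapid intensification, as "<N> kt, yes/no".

V₁: ΔP = 19, V ≈ 6.32 × 19^0.659 ≈ 44.00 kt.
V₂: ΔP = 36, V ≈ 6.32 × 36^0.659 ≈ 67.04 kt.
ΔV over 6 h = 23.04 kt → 24 h equivalent = 23.04 × 24/6 ≈ 92.16 kt.
92 kt ≥ 30 kt ⇒ rapid intensification.

92 kt, yes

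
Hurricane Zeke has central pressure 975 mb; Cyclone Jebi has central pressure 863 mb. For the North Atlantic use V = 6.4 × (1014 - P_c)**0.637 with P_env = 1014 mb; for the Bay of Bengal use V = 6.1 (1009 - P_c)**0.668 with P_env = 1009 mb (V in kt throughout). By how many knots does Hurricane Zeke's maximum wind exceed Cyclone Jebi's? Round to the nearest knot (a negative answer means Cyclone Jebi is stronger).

Hurricane Zeke: ΔP = 39; V ≈ 6.4 × 39^0.637 ≈ 66.02 kt.
Cyclone Jebi: ΔP = 146; V ≈ 6.1 × 146^0.668 ≈ 170.26 kt.
Difference ≈ 66.02 − 170.26 = -104.24 → -104 kt.

-104 kt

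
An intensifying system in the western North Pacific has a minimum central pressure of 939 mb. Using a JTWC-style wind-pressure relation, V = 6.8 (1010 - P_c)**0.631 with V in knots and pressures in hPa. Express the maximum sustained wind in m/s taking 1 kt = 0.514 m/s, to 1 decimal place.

51.5 m/s

ΔP = 1010 − 939 = 71 mb.
V ≈ 6.8 × 71^0.631 = 6.8 × 14.728 ≈ 100.150 kt.
100.150 × 0.514 ≈ 51.48 m/s → 51.5 m/s.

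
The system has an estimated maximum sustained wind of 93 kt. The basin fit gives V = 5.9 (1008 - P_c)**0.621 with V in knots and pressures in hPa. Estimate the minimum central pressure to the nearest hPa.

923 hPa

ΔP = (V / 5.9)^(1/0.621) = (93/5.9)^1.610.
93/5.9 = 15.763; 15.763^1.610 ≈ 84.83 hPa.
P_c = 1008 − 84.83 = 923.17 ≈ 923 hPa.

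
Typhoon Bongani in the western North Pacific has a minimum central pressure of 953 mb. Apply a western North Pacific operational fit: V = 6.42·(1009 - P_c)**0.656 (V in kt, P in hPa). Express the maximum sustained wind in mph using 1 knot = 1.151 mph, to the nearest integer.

104 mph

ΔP = 1009 − 953 = 56 mb.
V ≈ 6.42 × 56^0.656 = 6.42 × 14.022 ≈ 90.022 kt.
90.022 × 1.151 ≈ 103.61 mph → 104 mph.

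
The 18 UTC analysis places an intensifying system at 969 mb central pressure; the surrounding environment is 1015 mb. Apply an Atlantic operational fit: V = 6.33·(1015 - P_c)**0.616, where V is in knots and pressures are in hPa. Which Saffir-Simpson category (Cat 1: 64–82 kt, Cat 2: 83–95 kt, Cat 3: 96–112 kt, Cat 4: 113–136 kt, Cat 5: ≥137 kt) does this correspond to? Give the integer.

ΔP = 1015 − 969 = 46 mb.
V ≈ 6.33 × 46^0.616 = 6.33 × 10.57 ≈ 67 kt.
67 kt falls in the Category 1 band.

1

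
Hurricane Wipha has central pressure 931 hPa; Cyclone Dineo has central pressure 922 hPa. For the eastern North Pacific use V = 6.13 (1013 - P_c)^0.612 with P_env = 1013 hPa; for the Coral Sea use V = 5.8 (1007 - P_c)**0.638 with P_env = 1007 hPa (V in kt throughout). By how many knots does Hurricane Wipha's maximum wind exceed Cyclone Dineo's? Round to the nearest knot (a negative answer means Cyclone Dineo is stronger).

-8 kt

Hurricane Wipha: ΔP = 82; V ≈ 6.13 × 82^0.612 ≈ 90.93 kt.
Cyclone Dineo: ΔP = 85; V ≈ 5.8 × 85^0.638 ≈ 98.72 kt.
Difference ≈ 90.93 − 98.72 = -7.79 → -8 kt.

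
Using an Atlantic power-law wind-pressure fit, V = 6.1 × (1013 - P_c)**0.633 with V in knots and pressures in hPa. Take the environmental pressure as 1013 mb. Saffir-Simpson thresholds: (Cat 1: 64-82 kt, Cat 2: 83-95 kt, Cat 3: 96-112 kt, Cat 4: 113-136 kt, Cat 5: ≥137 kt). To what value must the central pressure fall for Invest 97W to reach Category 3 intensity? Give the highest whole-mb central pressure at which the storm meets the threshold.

935 mb

Category 3 begins at V = 96 kt.
Required ΔP = (96/6.1)^(1/0.633) = 15.738^1.580 ≈ 77.79 mb.
P_c ≤ 1013 − 77.79 = 935.21, so the highest integer P_c is 935 mb.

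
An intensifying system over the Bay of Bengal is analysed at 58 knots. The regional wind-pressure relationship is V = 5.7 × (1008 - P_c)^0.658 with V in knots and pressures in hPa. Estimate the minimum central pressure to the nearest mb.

974 mb

ΔP = (V / 5.7)^(1/0.658) = (58/5.7)^1.520.
58/5.7 = 10.175; 10.175^1.520 ≈ 33.98 mb.
P_c = 1008 − 33.98 = 974.02 ≈ 974 mb.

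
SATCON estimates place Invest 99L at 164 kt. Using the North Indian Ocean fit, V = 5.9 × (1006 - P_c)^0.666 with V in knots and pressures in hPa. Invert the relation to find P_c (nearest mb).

ΔP = (V / 5.9)^(1/0.666) = (164/5.9)^1.502.
164/5.9 = 27.797; 27.797^1.502 ≈ 147.28 mb.
P_c = 1006 − 147.28 = 858.72 ≈ 859 mb.

859 mb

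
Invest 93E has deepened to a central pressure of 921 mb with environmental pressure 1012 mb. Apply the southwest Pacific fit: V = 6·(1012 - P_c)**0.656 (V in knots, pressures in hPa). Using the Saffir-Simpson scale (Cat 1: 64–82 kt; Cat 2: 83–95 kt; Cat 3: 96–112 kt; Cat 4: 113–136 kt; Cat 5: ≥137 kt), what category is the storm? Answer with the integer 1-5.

4

ΔP = 1012 − 921 = 91 mb.
V ≈ 6 × 91^0.656 = 6 × 19.28 ≈ 116 kt.
116 kt falls in the Category 4 band.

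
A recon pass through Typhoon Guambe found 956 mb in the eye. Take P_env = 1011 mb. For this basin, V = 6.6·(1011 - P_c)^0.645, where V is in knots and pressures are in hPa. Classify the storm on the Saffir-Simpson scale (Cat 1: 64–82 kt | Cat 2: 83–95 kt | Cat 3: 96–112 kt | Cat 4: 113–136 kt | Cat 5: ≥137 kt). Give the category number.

ΔP = 1011 − 956 = 55 mb.
V ≈ 6.6 × 55^0.645 = 6.6 × 13.26 ≈ 88 kt.
88 kt falls in the Category 2 band.

2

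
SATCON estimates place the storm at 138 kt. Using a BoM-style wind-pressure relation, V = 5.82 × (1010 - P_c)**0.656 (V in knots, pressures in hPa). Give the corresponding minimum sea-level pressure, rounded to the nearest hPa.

885 hPa

ΔP = (V / 5.82)^(1/0.656) = (138/5.82)^1.524.
138/5.82 = 23.711; 23.711^1.524 ≈ 124.73 hPa.
P_c = 1010 − 124.73 = 885.27 ≈ 885 hPa.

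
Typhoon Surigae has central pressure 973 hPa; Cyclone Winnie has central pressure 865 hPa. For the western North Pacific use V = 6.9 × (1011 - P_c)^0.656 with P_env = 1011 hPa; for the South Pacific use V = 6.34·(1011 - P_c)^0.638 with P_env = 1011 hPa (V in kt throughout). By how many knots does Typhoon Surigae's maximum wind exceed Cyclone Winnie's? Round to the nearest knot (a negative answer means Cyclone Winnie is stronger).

-77 kt

Typhoon Surigae: ΔP = 38; V ≈ 6.9 × 38^0.656 ≈ 75.02 kt.
Cyclone Winnie: ΔP = 146; V ≈ 6.34 × 146^0.638 ≈ 152.39 kt.
Difference ≈ 75.02 − 152.39 = -77.37 → -77 kt.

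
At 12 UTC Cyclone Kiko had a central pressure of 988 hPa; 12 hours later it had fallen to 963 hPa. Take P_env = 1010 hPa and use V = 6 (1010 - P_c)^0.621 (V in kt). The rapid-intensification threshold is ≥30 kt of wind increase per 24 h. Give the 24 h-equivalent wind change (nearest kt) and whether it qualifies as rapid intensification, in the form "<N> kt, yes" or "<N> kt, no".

49 kt, yes

V₁: ΔP = 22, V ≈ 6 × 22^0.621 ≈ 40.91 kt.
V₂: ΔP = 47, V ≈ 6 × 47^0.621 ≈ 65.54 kt.
ΔV over 12 h = 24.63 kt → 24 h equivalent = 24.63 × 24/12 ≈ 49.26 kt.
49 kt ≥ 30 kt ⇒ rapid intensification.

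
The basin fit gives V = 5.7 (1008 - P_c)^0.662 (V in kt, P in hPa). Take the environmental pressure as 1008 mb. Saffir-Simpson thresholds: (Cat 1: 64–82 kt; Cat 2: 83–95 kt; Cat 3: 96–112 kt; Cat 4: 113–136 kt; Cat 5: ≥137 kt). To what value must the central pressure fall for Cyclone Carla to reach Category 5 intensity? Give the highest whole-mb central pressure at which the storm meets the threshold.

Category 5 begins at V = 137 kt.
Required ΔP = (137/5.7)^(1/0.662) = 24.035^1.511 ≈ 121.86 mb.
P_c ≤ 1008 − 121.86 = 886.14, so the highest integer P_c is 886 mb.

886 mb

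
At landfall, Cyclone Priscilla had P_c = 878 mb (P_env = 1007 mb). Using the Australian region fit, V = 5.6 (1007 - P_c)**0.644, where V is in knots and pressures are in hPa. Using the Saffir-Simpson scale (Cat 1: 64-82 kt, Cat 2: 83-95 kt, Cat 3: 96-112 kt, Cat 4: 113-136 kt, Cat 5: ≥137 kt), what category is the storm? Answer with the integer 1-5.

ΔP = 1007 − 878 = 129 mb.
V ≈ 5.6 × 129^0.644 = 5.6 × 22.87 ≈ 128 kt.
128 kt falls in the Category 4 band.

4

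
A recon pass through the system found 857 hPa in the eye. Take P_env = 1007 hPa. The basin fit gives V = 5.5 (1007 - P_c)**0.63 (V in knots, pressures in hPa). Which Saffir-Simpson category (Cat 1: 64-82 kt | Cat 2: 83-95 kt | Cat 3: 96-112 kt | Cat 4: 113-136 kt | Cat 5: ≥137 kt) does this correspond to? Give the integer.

ΔP = 1007 − 857 = 150 hPa.
V ≈ 5.5 × 150^0.63 = 5.5 × 23.49 ≈ 129 kt.
129 kt falls in the Category 4 band.

4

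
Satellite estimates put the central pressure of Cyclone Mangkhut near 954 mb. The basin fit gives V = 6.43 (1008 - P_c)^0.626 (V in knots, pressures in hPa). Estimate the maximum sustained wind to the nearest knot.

78 kt

ΔP = 1008 − 954 = 54 mb.
54^0.626 ≈ 12.147.
V ≈ 6.43 × 12.147 ≈ 78.1 kt.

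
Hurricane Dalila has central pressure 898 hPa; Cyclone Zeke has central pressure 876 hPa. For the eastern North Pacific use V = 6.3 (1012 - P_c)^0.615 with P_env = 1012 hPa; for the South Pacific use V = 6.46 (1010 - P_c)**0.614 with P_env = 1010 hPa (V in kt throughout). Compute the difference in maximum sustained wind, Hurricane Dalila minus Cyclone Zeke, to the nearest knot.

Hurricane Dalila: ΔP = 114; V ≈ 6.3 × 114^0.615 ≈ 115.97 kt.
Cyclone Zeke: ΔP = 134; V ≈ 6.46 × 134^0.614 ≈ 130.70 kt.
Difference ≈ 115.97 − 130.70 = -14.73 → -15 kt.

-15 kt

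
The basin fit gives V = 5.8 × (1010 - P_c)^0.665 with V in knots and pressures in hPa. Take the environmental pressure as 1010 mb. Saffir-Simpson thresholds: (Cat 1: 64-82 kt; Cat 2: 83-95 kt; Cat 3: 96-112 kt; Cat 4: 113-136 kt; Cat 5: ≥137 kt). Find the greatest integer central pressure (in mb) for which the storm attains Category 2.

Category 2 begins at V = 83 kt.
Required ΔP = (83/5.8)^(1/0.665) = 14.310^1.504 ≈ 54.68 mb.
P_c ≤ 1010 − 54.68 = 955.32, so the highest integer P_c is 955 mb.

955 mb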